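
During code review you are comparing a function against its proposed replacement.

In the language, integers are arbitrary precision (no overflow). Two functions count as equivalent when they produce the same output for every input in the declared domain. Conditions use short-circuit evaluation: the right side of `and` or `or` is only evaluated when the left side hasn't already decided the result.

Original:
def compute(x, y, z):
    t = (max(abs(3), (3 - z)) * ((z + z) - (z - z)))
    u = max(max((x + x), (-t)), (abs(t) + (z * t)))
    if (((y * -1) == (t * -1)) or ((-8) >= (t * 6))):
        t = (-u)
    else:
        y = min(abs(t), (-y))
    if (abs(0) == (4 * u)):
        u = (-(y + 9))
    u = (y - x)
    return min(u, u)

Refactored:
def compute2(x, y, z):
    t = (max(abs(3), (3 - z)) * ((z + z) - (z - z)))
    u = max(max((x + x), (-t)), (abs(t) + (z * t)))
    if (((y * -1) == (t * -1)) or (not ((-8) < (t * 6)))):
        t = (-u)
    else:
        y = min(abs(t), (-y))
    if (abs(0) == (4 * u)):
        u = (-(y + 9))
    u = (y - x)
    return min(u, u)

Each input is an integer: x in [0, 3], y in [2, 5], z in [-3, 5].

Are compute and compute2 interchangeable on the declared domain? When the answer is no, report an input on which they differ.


The two are interchangeable: comparison usage differs, plus boolean connective usage differs, and every declared input agrees.
One worked example (x=3, y=2, z=5) — compute: t = 30; u = 180; (((y * -1) == (t * -1)) or ((-8) >= (t * 6))) -> false; y = -2; (abs(0) == (4 * u)) -> false; u = -5; return -5; compute2: t = 30; u = 180; (((y * -1) == (t * -1)) or (not ((-8) < (t * 6)))) -> false; y = -2; (abs(0) == (4 * u)) -> false; u = -5; return -5; agreement on -5.
Across all 144 domain points the two functions coincide.
verdict: equivalent


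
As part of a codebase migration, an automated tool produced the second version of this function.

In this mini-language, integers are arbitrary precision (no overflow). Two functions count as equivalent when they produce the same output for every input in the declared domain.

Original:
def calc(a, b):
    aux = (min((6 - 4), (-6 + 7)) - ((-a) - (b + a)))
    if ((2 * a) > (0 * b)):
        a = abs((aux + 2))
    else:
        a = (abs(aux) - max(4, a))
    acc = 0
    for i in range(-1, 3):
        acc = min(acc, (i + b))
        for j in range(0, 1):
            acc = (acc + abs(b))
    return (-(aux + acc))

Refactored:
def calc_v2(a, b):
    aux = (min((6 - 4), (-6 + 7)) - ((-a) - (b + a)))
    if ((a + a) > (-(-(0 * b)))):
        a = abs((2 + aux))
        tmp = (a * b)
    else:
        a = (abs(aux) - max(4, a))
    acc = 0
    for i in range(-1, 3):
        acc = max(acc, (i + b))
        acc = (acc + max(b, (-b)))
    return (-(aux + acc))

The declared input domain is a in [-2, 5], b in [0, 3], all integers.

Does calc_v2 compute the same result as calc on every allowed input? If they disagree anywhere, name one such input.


Take a=-2, b=0.
calc: aux = -3; ((2 * a) > (0 * b)) -> false; a = -1; acc = 0; [i=-1]; acc = -1; [j=0]; acc = -1; [i=0]; acc = -1; [j=0]; acc = -1; [i=1]; acc = -1; [j=0]; acc = -1; [i=2]; acc = -1; [j=0]; acc = -1; return 4
calc_v2: aux = -3; ((a + a) > (-(-(0 * b)))) -> false; a = -1; acc = 0; [i=-1]; acc = 0; acc = 0; [i=0]; acc = 0; acc = 0; [i=1]; acc = 1; acc = 1; [i=2]; acc = 2; acc = 2; return 1
4 != 1, so the rewrite changes behavior.
verdict: not equivalent; witness: a=-2, b=0


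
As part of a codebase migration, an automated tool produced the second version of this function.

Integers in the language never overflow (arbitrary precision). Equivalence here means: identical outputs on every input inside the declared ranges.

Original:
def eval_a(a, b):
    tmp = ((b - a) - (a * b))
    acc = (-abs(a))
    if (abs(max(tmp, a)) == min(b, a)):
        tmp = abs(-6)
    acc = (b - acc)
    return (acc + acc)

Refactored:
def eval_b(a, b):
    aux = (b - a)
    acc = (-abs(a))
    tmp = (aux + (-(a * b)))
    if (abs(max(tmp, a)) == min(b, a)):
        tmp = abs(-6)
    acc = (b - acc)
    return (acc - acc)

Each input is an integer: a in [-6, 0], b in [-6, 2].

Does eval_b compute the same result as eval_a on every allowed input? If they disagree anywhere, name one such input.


Consider the input a=-6, b=-5.
eval_a: tmp becomes -29; next acc becomes -6; next (abs(max(tmp, a)) == min(b, a)) evaluates to false; next acc becomes 1; next final value 2
eval_b: aux becomes 1; next acc becomes -6; next tmp becomes -29; next (abs(max(tmp, a)) == min(b, a)) evaluates to false; next acc becomes 1; next final value 0
2 vs 0 — the two versions disagree here.
verdict: not equivalent; witness: a=-6, b=-5


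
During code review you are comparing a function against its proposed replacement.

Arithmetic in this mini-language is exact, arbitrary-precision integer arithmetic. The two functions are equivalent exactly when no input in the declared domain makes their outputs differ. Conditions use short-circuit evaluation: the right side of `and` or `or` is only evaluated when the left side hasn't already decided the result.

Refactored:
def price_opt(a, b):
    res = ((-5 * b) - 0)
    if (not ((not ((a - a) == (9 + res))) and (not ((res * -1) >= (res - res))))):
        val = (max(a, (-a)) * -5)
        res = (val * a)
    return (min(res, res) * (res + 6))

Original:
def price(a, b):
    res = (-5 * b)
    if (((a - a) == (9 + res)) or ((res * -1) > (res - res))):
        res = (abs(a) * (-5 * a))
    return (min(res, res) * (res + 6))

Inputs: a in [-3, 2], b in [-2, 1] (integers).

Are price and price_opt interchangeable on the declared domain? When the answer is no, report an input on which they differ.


Evaluate both at a=-3, b=0.
price: res=0, then (((a - a) == (9 + res)) or ((res * -1) > (res - res))) is false, then returns 0
price_opt: res=0, then (not ((not ((a - a) == (9 + res))) and (not ((res * -1) >= (res - res))))) is true, then val=-15, then res=45, then returns 2295
0 != 2295, so the rewrite changes behavior.
verdict: not equivalent; witness: a=-3, b=0


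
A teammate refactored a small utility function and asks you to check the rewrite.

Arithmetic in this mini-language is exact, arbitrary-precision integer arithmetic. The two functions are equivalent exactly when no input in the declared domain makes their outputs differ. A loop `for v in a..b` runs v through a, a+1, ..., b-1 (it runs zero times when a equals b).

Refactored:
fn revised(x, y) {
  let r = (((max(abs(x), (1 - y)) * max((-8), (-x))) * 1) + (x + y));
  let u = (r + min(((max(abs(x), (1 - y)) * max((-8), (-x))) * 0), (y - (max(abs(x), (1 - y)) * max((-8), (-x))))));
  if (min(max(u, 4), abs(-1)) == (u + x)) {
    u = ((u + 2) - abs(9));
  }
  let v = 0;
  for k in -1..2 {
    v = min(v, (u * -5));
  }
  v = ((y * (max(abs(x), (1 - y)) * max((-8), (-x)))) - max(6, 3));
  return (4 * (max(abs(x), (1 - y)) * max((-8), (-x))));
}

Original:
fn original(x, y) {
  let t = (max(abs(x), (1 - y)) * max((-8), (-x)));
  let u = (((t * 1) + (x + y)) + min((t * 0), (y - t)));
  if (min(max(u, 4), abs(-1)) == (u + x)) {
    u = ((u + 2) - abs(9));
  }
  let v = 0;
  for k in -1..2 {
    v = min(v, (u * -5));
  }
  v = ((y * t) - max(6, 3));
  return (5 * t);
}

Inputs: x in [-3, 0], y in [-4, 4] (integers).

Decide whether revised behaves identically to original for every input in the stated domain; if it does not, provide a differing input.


These are not equivalent — on x=-3, y=-4 the outputs split (75 vs 60).
original: t = 15; u = -11; (min(max(u, 4), abs(-1)) == (u + x)) -> false; v = 0; [k=-1]; v = 0; [k=0]; v = 0; [k=1]; v = 0; v = -66; return 75
revised: r = 8; u = -11; (min(max(u, 4), abs(-1)) == (u + x)) -> false; v = 0; [k=-1]; v = 0; [k=0]; v = 0; [k=1]; v = 0; v = -66; return 60
verdict: not equivalent; witness: x=-3, y=-4


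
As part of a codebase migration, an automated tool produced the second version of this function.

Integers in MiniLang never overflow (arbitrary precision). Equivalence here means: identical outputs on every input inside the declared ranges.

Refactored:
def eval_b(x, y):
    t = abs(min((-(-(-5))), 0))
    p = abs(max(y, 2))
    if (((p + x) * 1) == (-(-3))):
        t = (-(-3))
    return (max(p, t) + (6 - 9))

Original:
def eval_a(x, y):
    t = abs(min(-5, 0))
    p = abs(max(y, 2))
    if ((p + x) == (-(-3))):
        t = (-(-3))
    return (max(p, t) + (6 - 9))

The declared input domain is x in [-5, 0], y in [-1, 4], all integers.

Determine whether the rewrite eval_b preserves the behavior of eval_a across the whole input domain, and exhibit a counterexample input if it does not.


Reading the diff, among the changes: constant usage differs; also arithmetic usage differs.
Spot check at x=-5, y=3 — eval_a: t := 5 | p := 3 | ((p + x) == (-(-3))): false | result 2. eval_b: t := 5 | p := 3 | (((p + x) * 1) == (-(-3))): false | result 2. Both give 2.
Every one of the 36 inputs gives matching results.
verdict: equivalent


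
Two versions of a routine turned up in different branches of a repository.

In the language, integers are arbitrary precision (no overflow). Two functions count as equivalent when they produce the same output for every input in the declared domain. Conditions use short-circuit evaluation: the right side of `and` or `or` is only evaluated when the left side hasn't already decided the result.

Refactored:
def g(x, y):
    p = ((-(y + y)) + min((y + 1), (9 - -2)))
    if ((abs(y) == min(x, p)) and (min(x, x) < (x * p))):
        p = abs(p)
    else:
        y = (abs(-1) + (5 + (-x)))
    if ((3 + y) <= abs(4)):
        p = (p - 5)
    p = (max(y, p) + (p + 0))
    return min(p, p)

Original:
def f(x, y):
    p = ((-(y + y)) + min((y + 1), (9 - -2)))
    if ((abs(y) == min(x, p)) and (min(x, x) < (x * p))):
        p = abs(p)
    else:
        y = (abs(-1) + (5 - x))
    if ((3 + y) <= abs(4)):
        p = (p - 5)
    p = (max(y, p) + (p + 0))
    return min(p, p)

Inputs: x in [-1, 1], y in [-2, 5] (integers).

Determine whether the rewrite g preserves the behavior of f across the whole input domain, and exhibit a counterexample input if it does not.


Behavior is preserved: although arithmetic usage differs, the outputs never diverge.
As a probe, take x=1, y=1: f runs p = 0; ((abs(y) == min(x, p)) and (min(x, x) < (x * p))) -> false; y = 5; ((3 + y) <= abs(4)) -> false; p = 5; return 5; g runs p = 0; ((abs(y) == min(x, p)) and (min(x, x) < (x * p))) -> false; y = 5; ((3 + y) <= abs(4)) -> false; p = 5; return 5; both end at 5.
Every one of the 24 inputs gives matching results.
verdict: equivalent


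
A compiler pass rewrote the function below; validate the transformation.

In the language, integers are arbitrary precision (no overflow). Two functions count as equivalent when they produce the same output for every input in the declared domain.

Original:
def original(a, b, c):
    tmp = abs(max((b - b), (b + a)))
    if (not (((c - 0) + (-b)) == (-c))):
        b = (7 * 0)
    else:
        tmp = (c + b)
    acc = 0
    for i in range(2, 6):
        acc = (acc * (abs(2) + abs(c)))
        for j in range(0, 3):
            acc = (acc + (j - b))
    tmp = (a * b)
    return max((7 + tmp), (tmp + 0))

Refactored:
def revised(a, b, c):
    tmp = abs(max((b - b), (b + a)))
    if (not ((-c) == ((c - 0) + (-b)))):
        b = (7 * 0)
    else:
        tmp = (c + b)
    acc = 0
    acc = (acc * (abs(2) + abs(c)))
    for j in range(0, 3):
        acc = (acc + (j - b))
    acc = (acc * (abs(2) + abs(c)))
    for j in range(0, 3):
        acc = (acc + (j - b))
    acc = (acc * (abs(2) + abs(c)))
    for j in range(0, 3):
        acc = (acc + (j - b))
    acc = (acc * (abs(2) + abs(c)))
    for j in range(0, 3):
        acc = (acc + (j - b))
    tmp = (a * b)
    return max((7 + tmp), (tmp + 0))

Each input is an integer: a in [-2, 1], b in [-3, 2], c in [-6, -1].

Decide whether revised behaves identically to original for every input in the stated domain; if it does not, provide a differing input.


Side by side, the visible changes include: arithmetic usage differs, min/max/abs usage differs, statement counts differ, constant usage differs, loop structure differs, local variable names differ.
One worked example (a=-1, b=-3, c=-5) — original: tmp = 0; (not (((c - 0) + (-b)) == (-c))) -> true; b = 0; acc = 0; [i=2]; acc = 0; [j=0]; acc = 0; [j=1]; acc = 1; [j=2]; acc = 3; [i=3]; acc = 21; [j=0]; acc = 21; [j=1]; acc = 22; [j=2]; acc = 24; [i=4]; acc = 168; [j=0]; acc = 168; [j=1]; acc = 169; [j=2]; acc = 171; [i=5]; acc = 1197; [j=0]; acc = 1197; [j=1]; acc = 1198; [j=2]; acc = 1200; tmp = 0; return 7; revised: tmp = 0; (not ((-c) == ((c - 0) + (-b)))) -> true; b = 0; acc = 0; acc = 0; [j=0]; acc = 0; [j=1]; acc = 1; [j=2]; acc = 3; acc = 21; [j=0]; acc = 21; [j=1]; acc = 22; [j=2]; acc = 24; acc = 168; [j=0]; acc = 168; [j=1]; acc = 169; [j=2]; acc = 171; acc = 1197; [j=0]; acc = 1197; [j=1]; acc = 1198; [j=2]; acc = 1200; tmp = 0; return 7; agreement on 7.
An exhaustive pass over the 144 declared inputs shows identical outputs.
verdict: equivalent


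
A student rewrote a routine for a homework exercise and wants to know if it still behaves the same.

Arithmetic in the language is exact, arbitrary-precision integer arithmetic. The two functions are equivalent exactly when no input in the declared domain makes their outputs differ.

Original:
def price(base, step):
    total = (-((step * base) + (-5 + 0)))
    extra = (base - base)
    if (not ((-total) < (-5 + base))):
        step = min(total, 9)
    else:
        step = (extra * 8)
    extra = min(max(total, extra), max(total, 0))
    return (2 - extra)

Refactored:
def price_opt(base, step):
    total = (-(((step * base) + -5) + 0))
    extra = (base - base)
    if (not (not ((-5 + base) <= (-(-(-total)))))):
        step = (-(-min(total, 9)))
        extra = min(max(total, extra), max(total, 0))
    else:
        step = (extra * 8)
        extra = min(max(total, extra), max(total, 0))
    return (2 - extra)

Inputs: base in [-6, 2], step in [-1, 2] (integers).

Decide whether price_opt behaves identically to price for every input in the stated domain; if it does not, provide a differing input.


Equivalent — the differences include comparison usage differs; also statement counts differ; also min/max/abs usage differs; also boolean connective usage differs; also constant usage differs, yet no declared input distinguishes the two.
Tracing base=-1, step=-1: price: total becomes 4; next extra becomes 0; next (not ((-total) < (-5 + base))) evaluates to true; next step becomes 4; next extra becomes 4; next final value -2 | price_opt: total becomes 4; next extra becomes 0; next (not (not ((-5 + base) <= (-(-(-total)))))) evaluates to true; next step becomes 4; next extra becomes 4; next final value -2 — matching result -2.
An exhaustive pass over the 36 declared inputs shows identical outputs.
verdict: equivalent


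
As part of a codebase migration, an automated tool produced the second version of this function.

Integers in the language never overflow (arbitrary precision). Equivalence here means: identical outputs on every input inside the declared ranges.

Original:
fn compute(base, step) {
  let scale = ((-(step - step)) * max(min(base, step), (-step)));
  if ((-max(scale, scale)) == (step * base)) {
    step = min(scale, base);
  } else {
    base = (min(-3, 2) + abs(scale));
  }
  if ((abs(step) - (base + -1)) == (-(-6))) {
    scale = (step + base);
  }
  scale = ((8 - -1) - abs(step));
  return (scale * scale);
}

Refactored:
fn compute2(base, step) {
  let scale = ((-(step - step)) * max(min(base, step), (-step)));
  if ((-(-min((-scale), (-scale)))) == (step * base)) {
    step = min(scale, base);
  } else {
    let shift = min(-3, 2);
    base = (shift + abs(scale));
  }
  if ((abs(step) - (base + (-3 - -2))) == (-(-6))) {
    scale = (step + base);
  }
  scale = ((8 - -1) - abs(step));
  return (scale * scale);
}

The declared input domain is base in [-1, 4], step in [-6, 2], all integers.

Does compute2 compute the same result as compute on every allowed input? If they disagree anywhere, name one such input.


The two versions differ — the changes include arithmetic usage differs, plus local variable names differ, plus constant usage differs, plus statement counts differ, plus min/max/abs usage differs.
Tracing base=0, step=-3: compute: scale = 0; ((-max(scale, scale)) == (step * base)) -> true; step = 0; ((abs(step) - (base + -1)) == (-(-6))) -> false; scale = 9; return 81 | compute2: scale = 0; ((-(-min((-scale), (-scale)))) == (step * base)) -> true; step = 0; ((abs(step) - (base + (-3 - -2))) == (-(-6))) -> false; scale = 9; return 81 — matching result 81.
Sweeping the whole domain (54 inputs) finds no disagreement.
verdict: equivalent


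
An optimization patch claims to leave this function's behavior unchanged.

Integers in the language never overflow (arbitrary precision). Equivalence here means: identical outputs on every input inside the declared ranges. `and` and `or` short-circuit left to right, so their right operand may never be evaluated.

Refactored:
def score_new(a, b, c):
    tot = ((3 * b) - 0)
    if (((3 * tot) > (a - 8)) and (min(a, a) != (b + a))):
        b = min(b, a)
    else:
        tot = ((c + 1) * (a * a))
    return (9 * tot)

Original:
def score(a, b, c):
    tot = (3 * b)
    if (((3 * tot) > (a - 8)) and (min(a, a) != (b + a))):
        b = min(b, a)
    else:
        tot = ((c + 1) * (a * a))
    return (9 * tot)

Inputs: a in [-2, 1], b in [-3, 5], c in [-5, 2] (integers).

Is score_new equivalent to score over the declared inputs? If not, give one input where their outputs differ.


Equivalent — the differences include arithmetic usage differs, and constant usage differs, yet no declared input distinguishes the two.
One worked example (a=1, b=-1, c=-3) — score: tot = -3; (((3 * tot) > (a - 8)) and (min(a, a) != (b + a))) -> false; tot = -2; return -18; score_new: tot = -3; (((3 * tot) > (a - 8)) and (min(a, a) != (b + a))) -> false; tot = -2; return -18; agreement on -18.
Checked all 288 inputs in the declared domain: the outputs agree on every one.
verdict: equivalent


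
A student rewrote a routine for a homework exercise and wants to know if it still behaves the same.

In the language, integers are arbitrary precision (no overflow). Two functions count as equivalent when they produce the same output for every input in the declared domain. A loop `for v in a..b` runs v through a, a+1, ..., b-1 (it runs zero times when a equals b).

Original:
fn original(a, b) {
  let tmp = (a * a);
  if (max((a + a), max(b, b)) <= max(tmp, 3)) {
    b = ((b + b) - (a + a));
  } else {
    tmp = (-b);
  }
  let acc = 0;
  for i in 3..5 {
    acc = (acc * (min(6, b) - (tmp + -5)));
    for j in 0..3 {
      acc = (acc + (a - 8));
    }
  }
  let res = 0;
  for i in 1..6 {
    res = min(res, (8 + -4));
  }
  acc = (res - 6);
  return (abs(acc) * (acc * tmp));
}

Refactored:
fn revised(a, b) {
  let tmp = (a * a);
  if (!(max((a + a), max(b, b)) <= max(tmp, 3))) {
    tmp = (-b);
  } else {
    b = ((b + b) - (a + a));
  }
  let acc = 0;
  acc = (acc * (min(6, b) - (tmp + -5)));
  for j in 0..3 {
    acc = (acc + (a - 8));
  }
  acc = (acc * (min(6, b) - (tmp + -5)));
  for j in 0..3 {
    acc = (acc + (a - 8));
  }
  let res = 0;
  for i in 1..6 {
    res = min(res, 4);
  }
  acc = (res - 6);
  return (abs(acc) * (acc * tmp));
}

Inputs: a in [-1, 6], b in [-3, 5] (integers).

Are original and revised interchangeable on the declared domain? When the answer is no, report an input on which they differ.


The two are interchangeable: boolean connective usage differs, and statement counts differ, and loop structure differs, and min/max/abs usage differs, and constant usage differs, and arithmetic usage differs, and every declared input agrees.
As a probe, take a=6, b=2: original runs tmp becomes 36; next (max((a + a), max(b, b)) <= max(tmp, 3)) evaluates to true; next b becomes -8; next acc becomes 0; next at i=3:; next acc becomes 0; next at j=0:; next acc becomes -2; next at j=1:; next acc becomes -4; next at j=2:; next acc becomes -6; next at i=4:; next acc becomes 234; next at j=0:; next acc becomes 232; next at j=1:; next acc becomes 230; next at j=2:; next acc becomes 228; next res becomes 0; next at i=1:; next res becomes 0; next at i=2:; next res becomes 0; next at i=3:; next res becomes 0; next at i=4:; next res becomes 0; next at i=5:; next res becomes 0; next acc becomes -6; next final value -1296; revised runs tmp becomes 36; next (!(max((a + a), max(b, b)) <= max(tmp, 3))) evaluates to false; next b becomes -8; next acc becomes 0; next acc becomes 0; next at j=0:; next acc becomes -2; next at j=1:; next acc becomes -4; next at j=2:; next acc becomes -6; next acc becomes 234; next at j=0:; next acc becomes 232; next at j=1:; next acc becomes 230; next at j=2:; next acc becomes 228; next res becomes 0; next at i=1:; next res becomes 0; next at i=2:; next res becomes 0; next at i=3:; next res becomes 0; next at i=4:; next res becomes 0; next at i=5:; next res becomes 0; next acc becomes -6; next final value -1296; both end at -1296.
An exhaustive pass over the 72 declared inputs shows identical outputs.
verdict: equivalent


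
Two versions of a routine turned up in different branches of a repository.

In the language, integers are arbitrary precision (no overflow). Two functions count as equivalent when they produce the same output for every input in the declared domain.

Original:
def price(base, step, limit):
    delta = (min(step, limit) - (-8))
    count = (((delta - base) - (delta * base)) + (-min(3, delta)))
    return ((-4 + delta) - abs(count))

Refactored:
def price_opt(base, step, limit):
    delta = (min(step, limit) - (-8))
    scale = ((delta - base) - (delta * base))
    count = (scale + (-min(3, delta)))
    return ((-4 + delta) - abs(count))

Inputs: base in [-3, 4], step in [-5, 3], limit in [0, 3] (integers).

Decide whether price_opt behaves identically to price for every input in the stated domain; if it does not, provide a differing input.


Changes here: statement counts differ, and local variable names differ; the full 288-point sweep finds no disagreement.
verdict: equivalent


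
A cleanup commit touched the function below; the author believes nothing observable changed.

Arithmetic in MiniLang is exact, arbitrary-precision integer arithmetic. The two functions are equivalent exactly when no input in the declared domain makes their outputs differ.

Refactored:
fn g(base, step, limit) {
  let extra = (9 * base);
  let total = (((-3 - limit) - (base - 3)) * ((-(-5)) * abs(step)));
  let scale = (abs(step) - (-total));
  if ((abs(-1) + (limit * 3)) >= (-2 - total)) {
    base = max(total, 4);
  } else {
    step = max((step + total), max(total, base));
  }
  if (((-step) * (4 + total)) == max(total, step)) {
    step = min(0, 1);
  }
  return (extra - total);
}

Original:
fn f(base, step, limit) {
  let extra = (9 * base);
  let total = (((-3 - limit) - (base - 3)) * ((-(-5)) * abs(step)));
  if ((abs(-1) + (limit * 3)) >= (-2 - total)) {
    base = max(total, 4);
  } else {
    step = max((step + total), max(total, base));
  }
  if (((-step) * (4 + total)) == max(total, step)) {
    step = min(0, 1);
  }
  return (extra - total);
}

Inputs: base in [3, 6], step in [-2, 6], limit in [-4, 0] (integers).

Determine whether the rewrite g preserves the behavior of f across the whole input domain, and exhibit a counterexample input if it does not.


This is a faithful refactor — min/max/abs usage differs, plus statement counts differ, plus arithmetic usage differs, plus local variable names differ, but the computed results match everywhere.
As a probe, take base=6, step=3, limit=-1: f runs extra := 54 | total := -75 | ((abs(-1) + (limit * 3)) >= (-2 - total)): false | step := 6 | (((-step) * (4 + total)) == max(total, step)): false | result 129; g runs extra := 54 | total := -75 | scale := -72 | ((abs(-1) + (limit * 3)) >= (-2 - total)): false | step := 6 | (((-step) * (4 + total)) == max(total, step)): false | result 129; both end at 129.
Sweeping the whole domain (180 inputs) finds no disagreement.
verdict: equivalent


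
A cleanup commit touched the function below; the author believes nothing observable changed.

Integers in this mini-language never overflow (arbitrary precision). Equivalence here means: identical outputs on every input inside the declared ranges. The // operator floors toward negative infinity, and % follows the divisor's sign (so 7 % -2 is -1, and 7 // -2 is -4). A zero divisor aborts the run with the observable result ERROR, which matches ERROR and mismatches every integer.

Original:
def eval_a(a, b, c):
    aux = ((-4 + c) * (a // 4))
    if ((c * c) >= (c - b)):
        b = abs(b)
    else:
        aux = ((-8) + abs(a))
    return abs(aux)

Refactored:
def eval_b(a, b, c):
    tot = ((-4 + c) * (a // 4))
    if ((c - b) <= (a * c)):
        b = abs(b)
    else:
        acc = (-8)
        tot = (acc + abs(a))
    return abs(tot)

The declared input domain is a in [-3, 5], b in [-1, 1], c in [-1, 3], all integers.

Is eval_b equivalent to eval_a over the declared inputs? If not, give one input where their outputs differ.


Try a=-3, b=-1, c=2.
eval_a: aux = 2; ((c * c) >= (c - b)) -> true; b = 1; return 2
eval_b: tot = 2; ((c - b) <= (a * c)) -> false; acc = -8; tot = -5; return 5
2 vs 5 — the two versions disagree here.
verdict: not equivalent; witness: a=-3, b=-1, c=2


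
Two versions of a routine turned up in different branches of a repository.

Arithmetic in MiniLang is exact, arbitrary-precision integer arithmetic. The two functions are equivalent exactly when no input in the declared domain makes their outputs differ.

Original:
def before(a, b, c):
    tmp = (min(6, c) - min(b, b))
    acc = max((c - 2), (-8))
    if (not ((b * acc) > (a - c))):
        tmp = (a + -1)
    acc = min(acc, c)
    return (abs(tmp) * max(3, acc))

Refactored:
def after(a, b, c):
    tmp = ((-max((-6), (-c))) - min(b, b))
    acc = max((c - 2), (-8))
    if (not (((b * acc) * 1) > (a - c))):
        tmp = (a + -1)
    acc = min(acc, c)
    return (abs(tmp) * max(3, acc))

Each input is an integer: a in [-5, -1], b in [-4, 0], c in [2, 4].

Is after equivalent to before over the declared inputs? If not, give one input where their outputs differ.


Differences: constant usage differs, arithmetic usage differs, min/max/abs usage differs — yet all 75 inputs agree.
verdict: equivalent


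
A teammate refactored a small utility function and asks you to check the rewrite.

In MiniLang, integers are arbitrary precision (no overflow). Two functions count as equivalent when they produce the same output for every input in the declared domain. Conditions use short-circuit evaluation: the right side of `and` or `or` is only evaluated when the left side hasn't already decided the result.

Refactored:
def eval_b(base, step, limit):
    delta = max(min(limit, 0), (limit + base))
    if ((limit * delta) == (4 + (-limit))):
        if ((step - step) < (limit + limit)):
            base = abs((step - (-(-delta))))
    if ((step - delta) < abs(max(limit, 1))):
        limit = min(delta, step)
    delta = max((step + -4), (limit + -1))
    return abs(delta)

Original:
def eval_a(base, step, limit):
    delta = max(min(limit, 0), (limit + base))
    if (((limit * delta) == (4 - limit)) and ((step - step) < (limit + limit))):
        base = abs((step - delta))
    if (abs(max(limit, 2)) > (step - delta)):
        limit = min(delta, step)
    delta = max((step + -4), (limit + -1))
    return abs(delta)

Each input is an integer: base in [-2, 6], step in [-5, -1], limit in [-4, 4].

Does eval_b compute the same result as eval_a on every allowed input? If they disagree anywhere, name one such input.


Take base=1, step=-2, limit=-4.
eval_a: delta becomes -3; next (((limit * delta) == (4 - limit)) and ((step - step) < (limit + limit))) evaluates to false; next (abs(max(limit, 2)) > (step - delta)) evaluates to true; next limit becomes -3; next delta becomes -4; next final value 4
eval_b: delta becomes -3; next ((limit * delta) == (4 + (-limit))) evaluates to false; next ((step - delta) < abs(max(limit, 1))) evaluates to false; next delta becomes -5; next final value 5
4 vs 5 — the two versions disagree here.
verdict: not equivalent; witness: base=1, step=-2, limit=-4


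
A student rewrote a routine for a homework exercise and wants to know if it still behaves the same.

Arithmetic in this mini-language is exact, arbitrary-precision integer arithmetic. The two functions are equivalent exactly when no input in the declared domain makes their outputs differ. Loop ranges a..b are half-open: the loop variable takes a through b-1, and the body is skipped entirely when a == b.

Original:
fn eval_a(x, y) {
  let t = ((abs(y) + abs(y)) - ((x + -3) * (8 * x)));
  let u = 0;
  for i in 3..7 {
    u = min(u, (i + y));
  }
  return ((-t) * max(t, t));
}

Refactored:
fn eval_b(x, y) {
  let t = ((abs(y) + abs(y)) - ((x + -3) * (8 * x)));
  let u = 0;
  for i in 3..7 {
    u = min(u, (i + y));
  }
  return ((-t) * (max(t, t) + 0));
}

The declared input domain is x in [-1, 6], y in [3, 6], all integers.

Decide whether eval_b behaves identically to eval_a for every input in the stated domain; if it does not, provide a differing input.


Equivalent — the differences include constant usage differs, arithmetic usage differs, yet no declared input distinguishes the two.
Spot check at x=0, y=3 — eval_a: t=6, then u=0, then (i=3), then u=0, then (i=4), then u=0, then (i=5), then u=0, then (i=6), then u=0, then returns -36. eval_b: t=6, then u=0, then (i=3), then u=0, then (i=4), then u=0, then (i=5), then u=0, then (i=6), then u=0, then returns -36. Both give -36.
An exhaustive pass over the 32 declared inputs shows identical outputs.
verdict: equivalent


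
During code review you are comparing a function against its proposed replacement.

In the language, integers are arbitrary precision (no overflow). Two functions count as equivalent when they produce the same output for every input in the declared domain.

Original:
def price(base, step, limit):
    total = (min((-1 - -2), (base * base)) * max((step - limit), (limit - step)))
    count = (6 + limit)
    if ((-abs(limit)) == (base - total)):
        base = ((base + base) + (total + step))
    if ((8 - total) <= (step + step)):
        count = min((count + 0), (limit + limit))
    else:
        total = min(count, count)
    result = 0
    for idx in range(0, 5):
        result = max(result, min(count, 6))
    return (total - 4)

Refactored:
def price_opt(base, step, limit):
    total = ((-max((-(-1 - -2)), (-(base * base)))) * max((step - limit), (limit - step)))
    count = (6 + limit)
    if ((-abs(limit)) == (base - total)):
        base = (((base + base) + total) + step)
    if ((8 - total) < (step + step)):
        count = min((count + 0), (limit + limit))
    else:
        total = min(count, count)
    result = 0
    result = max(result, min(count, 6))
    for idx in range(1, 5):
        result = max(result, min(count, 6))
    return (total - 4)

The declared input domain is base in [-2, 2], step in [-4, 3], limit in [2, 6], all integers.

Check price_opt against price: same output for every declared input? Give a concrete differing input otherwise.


Not equivalent: base=-2, step=2, limit=6 separates them (0 vs 8).
price: total := 4 | count := 12 | ((-abs(limit)) == (base - total)): true | base := 2 | ((8 - total) <= (step + step)): true | count := 12 | result := 0 | iter idx=0: | result := 6 | iter idx=1: | result := 6 | iter idx=2: | result := 6 | iter idx=3: | result := 6 | iter idx=4: | result := 6 | result 0
price_opt: total := 4 | count := 12 | ((-abs(limit)) == (base - total)): true | base := 2 | ((8 - total) < (step + step)): false | total := 12 | result := 0 | result := 6 | iter idx=1: | result := 6 | iter idx=2: | result := 6 | iter idx=3: | result := 6 | iter idx=4: | result := 6 | result 8
verdict: not equivalent; witness: base=-2, step=2, limit=6


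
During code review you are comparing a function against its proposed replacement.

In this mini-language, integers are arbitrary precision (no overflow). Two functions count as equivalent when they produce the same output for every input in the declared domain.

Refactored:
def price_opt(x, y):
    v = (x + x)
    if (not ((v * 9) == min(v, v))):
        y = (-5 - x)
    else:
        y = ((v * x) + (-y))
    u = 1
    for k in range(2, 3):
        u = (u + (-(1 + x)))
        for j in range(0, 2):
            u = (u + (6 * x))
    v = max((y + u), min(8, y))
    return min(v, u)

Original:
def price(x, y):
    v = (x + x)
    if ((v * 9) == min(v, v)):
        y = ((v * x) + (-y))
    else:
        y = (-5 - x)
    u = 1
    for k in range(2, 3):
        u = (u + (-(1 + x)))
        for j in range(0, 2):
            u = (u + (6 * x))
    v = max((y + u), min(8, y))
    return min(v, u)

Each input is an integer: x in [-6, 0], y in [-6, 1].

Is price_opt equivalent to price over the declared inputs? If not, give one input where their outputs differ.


Equivalent — the differences include boolean connective usage differs, yet no declared input distinguishes the two.
Spot check at x=-4, y=-3 — price: v = -8; ((v * 9) == min(v, v)) -> false; y = -1; u = 1; [k=2]; u = 4; [j=0]; u = -20; [j=1]; u = -44; v = -1; return -44. price_opt: v = -8; (not ((v * 9) == min(v, v))) -> true; y = -1; u = 1; [k=2]; u = 4; [j=0]; u = -20; [j=1]; u = -44; v = -1; return -44. Both give -44.
Every one of the 56 inputs gives matching results.
verdict: equivalent


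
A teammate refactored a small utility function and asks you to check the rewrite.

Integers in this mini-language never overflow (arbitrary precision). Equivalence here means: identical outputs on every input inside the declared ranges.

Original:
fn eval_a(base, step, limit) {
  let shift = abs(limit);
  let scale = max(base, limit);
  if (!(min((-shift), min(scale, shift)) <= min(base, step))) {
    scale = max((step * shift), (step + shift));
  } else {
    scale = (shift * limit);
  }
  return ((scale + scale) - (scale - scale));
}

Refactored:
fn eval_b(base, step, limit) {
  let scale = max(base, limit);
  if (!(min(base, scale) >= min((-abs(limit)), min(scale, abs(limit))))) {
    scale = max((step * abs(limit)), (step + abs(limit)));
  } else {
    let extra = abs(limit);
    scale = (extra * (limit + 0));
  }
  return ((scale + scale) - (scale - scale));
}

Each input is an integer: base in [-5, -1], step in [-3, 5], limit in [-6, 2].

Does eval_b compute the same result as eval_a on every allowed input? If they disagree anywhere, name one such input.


Not equivalent: base=-2, step=-3, limit=-2 separates them (-2 vs -8).
eval_a: shift becomes 2; next scale becomes -2; next (!(min((-shift), min(scale, shift)) <= min(base, step))) evaluates to true; next scale becomes -1; next final value -2
eval_b: scale becomes -2; next (!(min(base, scale) >= min((-abs(limit)), min(scale, abs(limit))))) evaluates to false; next extra becomes 2; next scale becomes -4; next final value -8
verdict: not equivalent; witness: base=-2, step=-3, limit=-2


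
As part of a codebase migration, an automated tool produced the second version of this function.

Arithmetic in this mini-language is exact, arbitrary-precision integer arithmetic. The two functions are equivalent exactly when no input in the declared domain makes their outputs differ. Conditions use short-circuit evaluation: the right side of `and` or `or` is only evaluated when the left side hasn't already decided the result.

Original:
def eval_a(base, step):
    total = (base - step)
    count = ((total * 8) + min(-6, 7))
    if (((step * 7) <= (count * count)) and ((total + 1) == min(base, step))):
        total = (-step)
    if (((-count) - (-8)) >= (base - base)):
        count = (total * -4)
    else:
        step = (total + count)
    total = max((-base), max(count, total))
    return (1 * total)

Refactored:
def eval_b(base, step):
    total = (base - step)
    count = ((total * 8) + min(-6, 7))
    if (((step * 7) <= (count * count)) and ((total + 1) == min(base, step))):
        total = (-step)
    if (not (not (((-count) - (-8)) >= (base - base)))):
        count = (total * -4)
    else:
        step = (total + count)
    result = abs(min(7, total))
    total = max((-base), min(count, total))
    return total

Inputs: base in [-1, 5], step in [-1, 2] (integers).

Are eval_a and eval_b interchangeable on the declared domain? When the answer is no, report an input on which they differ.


Take base=-1, step=0.
eval_a: total=-1, then count=-14, then (((step * 7) <= (count * count)) and ((total + 1) == min(base, step))) is false, then (((-count) - (-8)) >= (base - base)) is true, then count=4, then total=4, then returns 4
eval_b: total=-1, then count=-14, then (((step * 7) <= (count * count)) and ((total + 1) == min(base, step))) is false, then (not (not (((-count) - (-8)) >= (base - base)))) is true, then count=4, then result=1, then total=1, then returns 1
4 vs 1 — the two versions disagree here.
verdict: not equivalent; witness: base=-1, step=0


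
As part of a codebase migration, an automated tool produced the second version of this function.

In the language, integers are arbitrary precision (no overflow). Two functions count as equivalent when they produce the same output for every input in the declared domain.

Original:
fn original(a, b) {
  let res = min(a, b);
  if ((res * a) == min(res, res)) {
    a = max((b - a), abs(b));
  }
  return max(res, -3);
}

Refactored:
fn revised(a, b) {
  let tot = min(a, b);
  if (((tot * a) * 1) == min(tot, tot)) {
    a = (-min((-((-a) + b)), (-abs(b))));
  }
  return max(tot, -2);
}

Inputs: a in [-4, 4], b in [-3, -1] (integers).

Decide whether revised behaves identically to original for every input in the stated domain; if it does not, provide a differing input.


Take a=-4, b=-3.
original: res becomes -4; next ((res * a) == min(res, res)) evaluates to false; next final value -3
revised: tot becomes -4; next (((tot * a) * 1) == min(tot, tot)) evaluates to false; next final value -2
-3 against -2: the behavior changed.
verdict: not equivalent; witness: a=-4, b=-3


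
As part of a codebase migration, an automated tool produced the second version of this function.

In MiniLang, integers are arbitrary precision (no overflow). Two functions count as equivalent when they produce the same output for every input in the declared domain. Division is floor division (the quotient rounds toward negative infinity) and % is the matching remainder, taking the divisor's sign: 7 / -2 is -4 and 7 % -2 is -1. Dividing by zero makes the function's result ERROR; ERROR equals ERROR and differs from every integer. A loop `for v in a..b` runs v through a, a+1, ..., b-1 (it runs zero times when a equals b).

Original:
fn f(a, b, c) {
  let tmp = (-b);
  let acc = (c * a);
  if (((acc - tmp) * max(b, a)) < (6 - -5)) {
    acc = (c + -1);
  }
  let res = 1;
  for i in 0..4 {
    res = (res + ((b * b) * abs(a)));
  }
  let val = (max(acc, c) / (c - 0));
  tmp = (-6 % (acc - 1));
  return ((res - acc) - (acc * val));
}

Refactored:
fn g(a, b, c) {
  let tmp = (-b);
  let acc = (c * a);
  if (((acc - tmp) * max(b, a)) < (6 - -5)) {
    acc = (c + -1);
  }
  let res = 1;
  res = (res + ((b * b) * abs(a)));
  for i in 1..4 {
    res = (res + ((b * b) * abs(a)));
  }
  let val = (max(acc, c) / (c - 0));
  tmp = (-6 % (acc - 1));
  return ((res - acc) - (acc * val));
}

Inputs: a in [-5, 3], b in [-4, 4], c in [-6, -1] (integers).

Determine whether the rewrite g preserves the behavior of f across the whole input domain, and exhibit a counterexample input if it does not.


The two versions differ — the changes include loop structure differs, plus min/max/abs usage differs, plus statement counts differ, plus arithmetic usage differs.
One worked example (a=0, b=-2, c=-4) — f: tmp := 2 | acc := 0 | (((acc - tmp) * max(b, a)) < (6 - -5)): true | acc := -5 | res := 1 | iter i=0: | res := 1 | iter i=1: | res := 1 | iter i=2: | res := 1 | iter i=3: | res := 1 | val := 1 | tmp := 0 | result 11; g: tmp := 2 | acc := 0 | (((acc - tmp) * max(b, a)) < (6 - -5)): true | acc := -5 | res := 1 | res := 1 | iter i=1: | res := 1 | iter i=2: | res := 1 | iter i=3: | res := 1 | val := 1 | tmp := 0 | result 11; agreement on 11.
An exhaustive pass over the 486 declared inputs shows identical outputs.
verdict: equivalent
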